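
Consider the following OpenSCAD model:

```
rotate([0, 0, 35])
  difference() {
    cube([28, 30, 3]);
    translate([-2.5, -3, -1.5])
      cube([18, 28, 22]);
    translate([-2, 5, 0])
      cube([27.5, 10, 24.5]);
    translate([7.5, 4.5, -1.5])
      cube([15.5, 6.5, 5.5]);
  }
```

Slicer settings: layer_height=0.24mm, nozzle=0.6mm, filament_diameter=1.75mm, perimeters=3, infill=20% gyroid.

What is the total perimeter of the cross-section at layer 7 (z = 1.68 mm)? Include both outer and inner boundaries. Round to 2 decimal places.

At z = 1.68 mm: the 28×30 cube contributes its full rectangle (perimeter 116.00 mm); the cube at (-2.5, -3) (footprint 18×28) is included at this height (perimeter 92.00 mm); the cube at (-2, 5) is present — its section is the full 27.5×10 rectangle (perimeter 75.00 mm); the cube at (7.5, 4.5) (footprint 15.5×6.5) is included at this height (perimeter 44.00 mm); After the difference (first − rest): starting from the 28×30 cube, the 18×28 cube at (-2.5, -3) partially overlaps it — only the 387.50 mm² overlap (of its 504.00 mm²) is removed, clipping the outline; the 27.5×10 cube at (-2, 5) partially overlaps it — only the 100.00 mm² overlap (of its 275.00 mm²) is removed, clipping the outline; the 15.5×6.5 cube at (7.5, 4.5) partially overlaps it — only the 3.75 mm² overlap (of its 100.75 mm²) is removed, clipping the outline — boundary = 136.00 mm; (rotated 35° about Z; rotation is an isometry so areas/perimeters/island counts are preserved). Overall, the cross-section is a single solid region. Total boundary length (outer) = 136.00 mm.

136.00 mm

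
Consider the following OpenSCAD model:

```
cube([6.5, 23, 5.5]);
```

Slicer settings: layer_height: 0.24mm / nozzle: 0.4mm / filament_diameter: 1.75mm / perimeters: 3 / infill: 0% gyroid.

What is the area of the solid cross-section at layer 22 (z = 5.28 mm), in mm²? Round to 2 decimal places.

149.50 mm²

At z = 5.28 mm: the cube is present — its section is the full 6.5×23 rectangle (area 149.50 mm²). Overall, the cross-section is a single solid region. Net area = 149.50 mm².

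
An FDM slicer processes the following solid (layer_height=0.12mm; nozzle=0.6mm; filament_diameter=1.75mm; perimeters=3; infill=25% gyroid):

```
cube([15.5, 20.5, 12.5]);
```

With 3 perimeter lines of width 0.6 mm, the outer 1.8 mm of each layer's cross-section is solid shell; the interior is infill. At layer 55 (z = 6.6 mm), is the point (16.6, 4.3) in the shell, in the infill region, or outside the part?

At z = 6.6 mm: the 15.5×20.5 cube contributes its full rectangle. Overall, the cross-section is a single solid region. The nearest boundary edge runs (15.50, 0.00)→(15.50, 20.50); distance from the point to it = 1.10 mm. The point is not inside any of the regions above, so it lies outside the cross-section (1.10 mm from the nearest boundary).

outside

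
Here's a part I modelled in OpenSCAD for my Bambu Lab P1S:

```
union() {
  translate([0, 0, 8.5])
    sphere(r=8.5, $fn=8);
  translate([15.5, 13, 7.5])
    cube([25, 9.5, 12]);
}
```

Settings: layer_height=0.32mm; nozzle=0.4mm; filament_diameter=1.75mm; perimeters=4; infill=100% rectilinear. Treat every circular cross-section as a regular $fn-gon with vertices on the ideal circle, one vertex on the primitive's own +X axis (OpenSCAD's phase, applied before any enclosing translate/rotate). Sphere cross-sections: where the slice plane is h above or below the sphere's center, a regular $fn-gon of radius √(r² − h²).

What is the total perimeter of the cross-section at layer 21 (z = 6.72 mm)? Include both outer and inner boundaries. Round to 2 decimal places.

50.89 mm

At z = 6.72 mm: the sphere: section is a regular 8-gon, circumradius = √(r²−h²) = √(8.5²−1.78²) = 8.312 (perimeter = 2·8·8.312·sin(180°/8) = 50.89 mm); the cube at (15.5, 13) is not intersected at this z (z outside [7.5, 19.5]); Merging all regions: only the r=8.5 sphere is present, so the union is just that shape — boundary = 50.89 mm. Overall, the cross-section is a single solid region. Total boundary length (outer) = 50.89 mm.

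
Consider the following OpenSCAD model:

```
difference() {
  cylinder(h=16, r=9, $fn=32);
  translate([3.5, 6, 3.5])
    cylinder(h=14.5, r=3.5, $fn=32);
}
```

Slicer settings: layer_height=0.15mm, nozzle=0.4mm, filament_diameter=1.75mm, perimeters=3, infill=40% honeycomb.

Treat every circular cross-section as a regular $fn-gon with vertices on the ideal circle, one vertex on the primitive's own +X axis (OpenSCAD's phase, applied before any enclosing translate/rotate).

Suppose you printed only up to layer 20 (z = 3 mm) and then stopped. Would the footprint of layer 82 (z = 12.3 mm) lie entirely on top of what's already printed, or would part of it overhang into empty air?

entirely on top

Compare the two slices. At z = 3: the cylinder: section is a regular 32-gon, circumradius r=9 (area = (32/2)·9.000²·sin(360°/32) = 252.84 mm²); the cylinder at (3.5, 6) does not reach this height (z outside [3.5, 18]); Taking the first minus the rest: none of the subtracted shapes is present at this height, so the r=9 cylinder is unchanged — area = 252.84 mm². At z = 12.3: the cylinder: section is a regular 32-gon, circumradius r=9 (area = (32/2)·9.000²·sin(360°/32) = 252.84 mm²); the r=3.5 cylinder at (3.5, 6) contributes a regular 32-gon of circumradius 3.5 (area = (32/2)·3.500²·sin(360°/32) = 38.24 mm²); Taking the first minus the rest: starting from the r=9 cylinder (252.84 mm²), the r=3.5 cylinder at (3.5, 6) partially overlaps it — only the 31.38 mm² overlap (of its 38.24 mm²) is removed, clipping the outline — area = 221.46 mm². Checking containment: the cross-section at z = 12.3 is a subset of the cross-section at z = 3.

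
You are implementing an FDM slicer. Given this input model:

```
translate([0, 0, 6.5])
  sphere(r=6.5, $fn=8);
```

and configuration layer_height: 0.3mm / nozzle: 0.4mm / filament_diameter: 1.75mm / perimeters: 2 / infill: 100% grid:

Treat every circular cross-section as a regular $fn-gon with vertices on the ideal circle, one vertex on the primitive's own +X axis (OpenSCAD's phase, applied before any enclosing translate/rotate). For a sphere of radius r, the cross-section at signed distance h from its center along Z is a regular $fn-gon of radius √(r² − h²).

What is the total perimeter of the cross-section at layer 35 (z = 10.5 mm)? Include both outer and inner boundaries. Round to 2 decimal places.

At z = 10.5 mm: the r=6.5 sphere slices to a regular 8-gon of circumradius 5.123 (√(r²−h²) with h=4 from center) (perimeter = 2·8·5.123·sin(180°/8) = 31.37 mm). Overall, the cross-section is a single solid region. Total boundary length (outer) = 31.37 mm.

31.37 mm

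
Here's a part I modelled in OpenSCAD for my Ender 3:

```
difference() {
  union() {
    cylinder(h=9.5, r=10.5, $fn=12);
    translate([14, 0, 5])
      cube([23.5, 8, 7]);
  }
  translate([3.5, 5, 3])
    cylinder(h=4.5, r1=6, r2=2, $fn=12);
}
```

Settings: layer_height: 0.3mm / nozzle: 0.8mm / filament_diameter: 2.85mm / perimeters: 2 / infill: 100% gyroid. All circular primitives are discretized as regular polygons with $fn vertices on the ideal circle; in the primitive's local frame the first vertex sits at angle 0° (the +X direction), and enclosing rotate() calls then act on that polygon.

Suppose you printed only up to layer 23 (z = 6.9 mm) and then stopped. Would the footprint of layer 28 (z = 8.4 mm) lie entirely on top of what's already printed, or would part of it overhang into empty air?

part overhangs

Compare the two slices. At z = 6.9: the r=10.5 cylinder gives a regular 12-gon of circumradius 10.5 (constant along its height) (area = (12/2)·10.500²·sin(360°/12) = 330.75 mm²); the 23.5×8 cube at (14, 0) contributes its full rectangle (area 188.00 mm²); Taking the union: the 2 present regions are separate (no shared area or edge), so areas and boundary lengths simply add and each stays a separate island — area = 518.75 mm²; the cone at (3.5, 5) (r1=6→r2=2) has section circumradius 2.533 here — a regular 12-gon (area = (12/2)·2.533²·sin(360°/12) = 19.25 mm²); After the difference (first − rest): starting from that combined region (518.75 mm²), the cone at (3.5, 5) lies wholly inside it (removes its full 19.25 mm² and its 15.74 mm outline becomes a hole wall) — area = 499.50 mm². At z = 8.4: the cylinder: section is a regular 12-gon, circumradius r=10.5 (area = (12/2)·10.500²·sin(360°/12) = 330.75 mm²); the 23.5×8 cube at (14, 0) contributes its full rectangle (area 188.00 mm²); Taking the union: the 2 present regions are separate (no shared area or edge), so areas and boundary lengths simply add and each stays a separate island — area = 518.75 mm²; the cone at (3.5, 5) is not intersected at this z (z outside [3, 7.5]); Subtracting the remaining from the first: none of the subtracted shapes is present at this height, so that combined region is unchanged — area = 518.75 mm². Checking containment: at z = 8.4 the cross-section extends beyond the z = 6.9 cross-section by about 19.25 mm².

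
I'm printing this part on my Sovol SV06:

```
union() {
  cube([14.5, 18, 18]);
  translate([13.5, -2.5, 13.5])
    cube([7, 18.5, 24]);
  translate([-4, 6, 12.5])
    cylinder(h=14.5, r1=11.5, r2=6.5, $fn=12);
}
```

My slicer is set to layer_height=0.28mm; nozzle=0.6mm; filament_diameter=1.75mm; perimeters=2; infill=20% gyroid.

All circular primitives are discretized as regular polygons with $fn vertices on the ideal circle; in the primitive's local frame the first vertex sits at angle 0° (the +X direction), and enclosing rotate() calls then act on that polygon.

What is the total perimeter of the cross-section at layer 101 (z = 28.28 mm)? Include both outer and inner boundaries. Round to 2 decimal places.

51.00 mm

At z = 28.28 mm: the cube is absent (z outside [0, 18]); the cube at (13.5, -2.5) (footprint 7×18.5) is included at this height (perimeter 51.00 mm); the cone at (-4, 6) is absent (z outside [12.5, 27]); Merging all regions: only the 7×18.5 cube at (13.5, -2.5) is present, so the union is just that shape — boundary = 51.00 mm. Overall, the cross-section is a single solid region. Total boundary length (outer) = 51.00 mm.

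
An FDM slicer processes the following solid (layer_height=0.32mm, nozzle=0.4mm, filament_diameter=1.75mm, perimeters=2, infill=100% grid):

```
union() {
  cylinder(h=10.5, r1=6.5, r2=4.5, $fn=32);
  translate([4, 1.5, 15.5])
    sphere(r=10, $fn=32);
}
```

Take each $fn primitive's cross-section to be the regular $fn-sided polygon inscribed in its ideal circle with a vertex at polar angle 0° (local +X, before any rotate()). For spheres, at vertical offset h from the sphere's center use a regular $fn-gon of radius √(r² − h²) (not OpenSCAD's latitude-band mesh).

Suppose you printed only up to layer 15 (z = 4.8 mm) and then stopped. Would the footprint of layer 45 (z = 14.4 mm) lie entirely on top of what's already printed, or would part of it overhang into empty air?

part overhangs

Compare the two slices. At z = 4.8: the cone (r1=6.5→r2=4.5) has section circumradius 5.586 here — a regular 32-gon (area = (32/2)·5.586²·sin(360°/32) = 97.39 mm²); the sphere at (4, 1.5) is absent (|z−center|=10.700 > r=10); Combining (union): only the cone is present, so the union is just that shape — area = 97.39 mm². At z = 14.4: the cone does not reach this height (z outside [0, 10.5]); the sphere at (4, 1.5): section is a regular 32-gon, circumradius = √(r²−h²) = √(10²−1.1²) = 9.939 (area = (32/2)·9.939²·sin(360°/32) = 308.37 mm²); Combining (union): only the r=10 sphere at (4, 1.5) is present, so the union is just that shape — area = 308.37 mm². Checking containment: at z = 14.4 the cross-section extends beyond the z = 4.8 cross-section by about 210.98 mm².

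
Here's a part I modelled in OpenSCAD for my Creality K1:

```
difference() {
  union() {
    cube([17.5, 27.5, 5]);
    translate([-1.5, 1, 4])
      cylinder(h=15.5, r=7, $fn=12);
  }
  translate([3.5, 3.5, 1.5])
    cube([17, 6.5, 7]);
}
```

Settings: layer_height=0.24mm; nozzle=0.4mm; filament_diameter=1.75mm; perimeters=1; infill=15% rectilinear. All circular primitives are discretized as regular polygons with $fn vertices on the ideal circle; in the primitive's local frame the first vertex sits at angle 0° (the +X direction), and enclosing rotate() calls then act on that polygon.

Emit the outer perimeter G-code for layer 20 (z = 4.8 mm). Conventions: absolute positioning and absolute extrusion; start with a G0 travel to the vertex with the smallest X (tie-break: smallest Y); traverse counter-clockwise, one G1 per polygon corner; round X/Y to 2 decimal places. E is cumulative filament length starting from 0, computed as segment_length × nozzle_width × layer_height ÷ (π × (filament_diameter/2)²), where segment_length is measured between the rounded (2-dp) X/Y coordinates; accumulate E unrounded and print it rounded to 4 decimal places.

At z = 4.8 mm: the cube is present — its section is the full 17.5×27.5 rectangle; the r=7 cylinder at (-1.5, 1) gives a regular 12-gon of circumradius 7 (constant along its height); Merging all regions: the regions partially overlap (shared area 31.92 mm²), so overlapping operands fuse into one piece — 1 connected region; the cube at (3.5, 3.5) (footprint 17×6.5) is included at this height; Taking the first minus the rest: starting from the result so far, the 17×6.5 cube at (3.5, 3.5) partially overlaps it — only the 91.00 mm² overlap (of its 110.50 mm²) is removed, clipping the outline — 1 connected region. The outline is a single polygon with 18 vertices. Extrusion per mm of travel: 0.4 × 0.24 / (π × 0.875²) = 0.039912. Accumulating E over each segment gives final E = 5.5195.

G0 X-8.50 Y1.00 Z4.80
G1 X-7.56 Y-2.50 E0.1446
G1 X-5.00 Y-5.06 E0.2891
G1 X-1.50 Y-6.00 E0.4338
G1 X2.00 Y-5.06 E0.5784
G1 X4.56 Y-2.50 E0.7229
G1 X5.23 Y0.00 E0.8262
G1 X17.50 Y0.00 E1.3159
G1 X17.50 Y3.50 E1.4556
G1 X3.50 Y3.50 E2.0144
G1 X3.50 Y10.00 E2.2738
G1 X17.50 Y10.00 E2.8326
G1 X17.50 Y27.50 E3.5311
G1 X0.00 Y27.50 E4.2295
G1 X0.00 Y7.60 E5.0238
G1 X-1.50 Y8.00 E5.0857
G1 X-5.00 Y7.06 E5.2304
G1 X-7.56 Y4.50 E5.3749
G1 X-8.50 Y1.00 E5.5195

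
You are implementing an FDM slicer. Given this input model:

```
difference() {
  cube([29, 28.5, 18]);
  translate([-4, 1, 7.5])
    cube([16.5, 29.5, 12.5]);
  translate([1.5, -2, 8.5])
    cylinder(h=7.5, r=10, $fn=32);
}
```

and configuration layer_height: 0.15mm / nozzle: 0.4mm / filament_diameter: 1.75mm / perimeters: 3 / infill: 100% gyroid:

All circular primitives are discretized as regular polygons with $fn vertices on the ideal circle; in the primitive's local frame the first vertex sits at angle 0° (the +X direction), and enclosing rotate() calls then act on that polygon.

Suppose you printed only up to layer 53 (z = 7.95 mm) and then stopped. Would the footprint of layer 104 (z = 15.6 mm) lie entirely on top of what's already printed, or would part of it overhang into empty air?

entirely on top

Compare the two slices. At z = 7.95: the 29×28.5 cube contributes its full rectangle (area 826.50 mm²); the cube at (-4, 1) (footprint 16.5×29.5) is included at this height (area 486.75 mm²); the cylinder at (1.5, -2) is absent (z outside [8.5, 16]); Subtracting the remaining from the first: starting from the 29×28.5 cube (826.50 mm²), the 16.5×29.5 cube at (-4, 1) partially overlaps it — only the 343.75 mm² overlap (of its 486.75 mm²) is removed, clipping the outline — area = 482.75 mm². At z = 15.6: the 29×28.5 cube contributes its full rectangle (area 826.50 mm²); the 16.5×29.5 cube at (-4, 1) contributes its full rectangle (area 486.75 mm²); the cylinder at (1.5, -2): section is a regular 32-gon, circumradius r=10 (area = (32/2)·10.000²·sin(360°/32) = 312.14 mm²); After the difference (first − rest): starting from the 29×28.5 cube (826.50 mm²), the 16.5×29.5 cube at (-4, 1) partially overlaps it — only the 343.75 mm² overlap (of its 486.75 mm²) is removed, clipping the outline; the r=10 cylinder at (1.5, -2) partially overlaps it — only the 11.14 mm² overlap (of its 312.14 mm²) is removed, clipping the outline — area = 471.61 mm². Checking containment: the cross-section at z = 15.6 is a subset of the cross-section at z = 7.95.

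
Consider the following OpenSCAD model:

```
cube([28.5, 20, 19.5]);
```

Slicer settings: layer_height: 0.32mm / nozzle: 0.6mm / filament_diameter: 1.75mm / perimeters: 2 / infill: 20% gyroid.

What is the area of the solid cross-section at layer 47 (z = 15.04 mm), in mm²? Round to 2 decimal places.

570.00 mm²

At z = 15.04 mm: the cube is present — its section is the full 28.5×20 rectangle (area 570.00 mm²). Overall, the cross-section is a single solid region. Net area = 570.00 mm².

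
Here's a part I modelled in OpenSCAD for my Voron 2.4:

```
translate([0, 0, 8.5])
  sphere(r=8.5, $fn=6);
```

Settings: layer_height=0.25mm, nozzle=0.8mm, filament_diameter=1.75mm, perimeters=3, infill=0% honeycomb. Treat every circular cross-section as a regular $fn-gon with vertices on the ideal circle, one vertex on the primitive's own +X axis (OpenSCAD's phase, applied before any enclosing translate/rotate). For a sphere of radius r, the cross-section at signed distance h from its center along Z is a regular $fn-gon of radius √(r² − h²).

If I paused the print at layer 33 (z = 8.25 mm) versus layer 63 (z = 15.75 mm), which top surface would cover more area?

layer 33 (z = 8.25 mm)

Layer 33 (z = 8.25): the r=8.5 sphere contributes a regular 6-gon of circumradius √(8.5²−0.25²) = 8.496 (area = (6/2)·8.496²·sin(360°/6) = 187.55 mm²). So its area = 187.55 mm². Layer 63 (z = 15.75): the sphere: section is a regular 6-gon, circumradius = √(r²−h²) = √(8.5²−7.25²) = 4.437 (area = (6/2)·4.437²·sin(360°/6) = 51.15 mm²). So its area = 51.15 mm². Layer 33 is larger (187.55 vs 51.15 mm²).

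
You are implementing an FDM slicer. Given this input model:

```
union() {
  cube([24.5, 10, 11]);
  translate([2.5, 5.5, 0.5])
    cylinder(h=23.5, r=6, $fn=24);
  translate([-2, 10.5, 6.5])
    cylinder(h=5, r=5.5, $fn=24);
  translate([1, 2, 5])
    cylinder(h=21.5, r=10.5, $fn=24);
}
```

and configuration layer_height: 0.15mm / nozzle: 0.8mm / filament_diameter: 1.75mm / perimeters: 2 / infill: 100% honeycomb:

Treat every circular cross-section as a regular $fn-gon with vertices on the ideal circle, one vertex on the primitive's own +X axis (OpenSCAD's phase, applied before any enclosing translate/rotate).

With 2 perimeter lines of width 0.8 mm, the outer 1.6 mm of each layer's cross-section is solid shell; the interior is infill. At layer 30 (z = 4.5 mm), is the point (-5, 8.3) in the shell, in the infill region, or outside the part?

outside

At z = 4.5 mm: the cube is present — its section is the full 24.5×10 rectangle; the r=6 cylinder at (2.5, 5.5) contributes a regular 24-gon of circumradius 6; the cylinder at (-2, 10.5) does not reach this height (z outside [6.5, 11.5]); the cylinder at (1, 2) does not reach this height (z outside [5, 26.5]); Merging all regions: the regions partially overlap (shared area 76.24 mm²), so overlapping operands fuse into one piece — 1 connected region. Overall, the cross-section is a single solid region. The nearest boundary edge runs (-3.30, 7.05)→(-2.70, 8.50); distance from the point to it = 2.05 mm. The point is not inside any of the regions above, so it lies outside the cross-section (2.05 mm from the nearest boundary).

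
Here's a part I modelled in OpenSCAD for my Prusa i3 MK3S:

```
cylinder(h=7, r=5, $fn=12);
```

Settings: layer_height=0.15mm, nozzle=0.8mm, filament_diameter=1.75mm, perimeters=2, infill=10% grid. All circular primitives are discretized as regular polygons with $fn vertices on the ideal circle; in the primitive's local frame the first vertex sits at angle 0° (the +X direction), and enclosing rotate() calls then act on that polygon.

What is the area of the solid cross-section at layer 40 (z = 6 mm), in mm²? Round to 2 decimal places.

75.00 mm²

At z = 6 mm: the r=5 cylinder gives a regular 12-gon of circumradius 5 (constant along its height) (area = (12/2)·5.000²·sin(360°/12) = 75.00 mm²). Overall, the cross-section is a single solid region. Net area = 75.00 mm².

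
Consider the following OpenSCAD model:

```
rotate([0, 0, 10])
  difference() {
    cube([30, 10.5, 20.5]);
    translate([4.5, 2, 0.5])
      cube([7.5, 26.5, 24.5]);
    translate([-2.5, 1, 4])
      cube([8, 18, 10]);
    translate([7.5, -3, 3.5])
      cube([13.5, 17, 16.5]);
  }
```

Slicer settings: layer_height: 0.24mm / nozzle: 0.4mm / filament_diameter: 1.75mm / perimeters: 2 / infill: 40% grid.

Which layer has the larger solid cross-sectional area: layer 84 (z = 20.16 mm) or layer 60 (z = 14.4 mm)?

Layer 84 (z = 20.16): the 30×10.5 cube contributes its full rectangle (area 315.00 mm²); the cube at (4.5, 2) (footprint 7.5×26.5) is included at this height (area 198.75 mm²); the cube at (-2.5, 1) is absent (z outside [4, 14]); the cube at (7.5, -3) is not intersected at this z (z outside [3.5, 20]); Taking the first minus the rest: starting from the 30×10.5 cube (315.00 mm²), the 7.5×26.5 cube at (4.5, 2) partially overlaps it — only the 63.75 mm² overlap (of its 198.75 mm²) is removed, clipping the outline — area = 251.25 mm²; (whole slice rotated 10° about Z — lengths, areas and connectivity unchanged). So its area = 251.25 mm². Layer 60 (z = 14.4): the cube (footprint 30×10.5) is included at this height (area 315.00 mm²); the 7.5×26.5 cube at (4.5, 2) contributes its full rectangle (area 198.75 mm²); the cube at (-2.5, 1) is not intersected at this z (z outside [4, 14]); the cube at (7.5, -3) (footprint 13.5×17) is included at this height (area 229.50 mm²); Subtracting the remaining from the first: starting from the 30×10.5 cube (315.00 mm²), the 7.5×26.5 cube at (4.5, 2) partially overlaps it — only the 63.75 mm² overlap (of its 198.75 mm²) is removed, clipping the outline; the 13.5×17 cube at (7.5, -3) partially overlaps it — only the 103.50 mm² overlap (of its 229.50 mm²) is removed, clipping the outline — area = 147.75 mm²; (rotated 10° about Z; rotation is an isometry so areas/perimeters/island counts are preserved). So its area = 147.75 mm². Layer 84 is larger (251.25 vs 147.75 mm²).

layer 84 (z = 20.16 mm)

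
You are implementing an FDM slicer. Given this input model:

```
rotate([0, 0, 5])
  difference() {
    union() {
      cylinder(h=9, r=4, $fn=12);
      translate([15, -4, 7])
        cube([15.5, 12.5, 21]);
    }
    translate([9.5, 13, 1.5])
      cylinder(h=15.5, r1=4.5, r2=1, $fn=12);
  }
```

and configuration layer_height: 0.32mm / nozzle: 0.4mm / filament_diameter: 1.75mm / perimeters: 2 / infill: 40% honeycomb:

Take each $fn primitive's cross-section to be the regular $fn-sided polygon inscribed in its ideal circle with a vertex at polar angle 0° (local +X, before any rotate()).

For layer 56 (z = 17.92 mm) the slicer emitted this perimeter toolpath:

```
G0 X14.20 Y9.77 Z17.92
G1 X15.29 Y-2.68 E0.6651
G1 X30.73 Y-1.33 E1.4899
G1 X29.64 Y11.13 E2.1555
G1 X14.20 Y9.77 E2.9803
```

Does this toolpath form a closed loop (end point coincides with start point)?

Start point (G0): (14.20, 9.77). End point (last G1): the path returns to the start — closed.

yes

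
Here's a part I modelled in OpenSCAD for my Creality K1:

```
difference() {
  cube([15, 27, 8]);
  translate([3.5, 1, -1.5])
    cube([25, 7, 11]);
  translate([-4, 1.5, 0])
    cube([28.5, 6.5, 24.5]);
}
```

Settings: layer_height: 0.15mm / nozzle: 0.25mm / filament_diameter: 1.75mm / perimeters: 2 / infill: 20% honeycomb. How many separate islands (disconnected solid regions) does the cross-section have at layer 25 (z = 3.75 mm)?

2

At z = 3.75 mm: the cube is present — its section is the full 15×27 rectangle; the cube at (3.5, 1) is present — its section is the full 25×7 rectangle; the cube at (-4, 1.5) is present — its section is the full 28.5×6.5 rectangle; After the difference (first − rest): starting from the 15×27 cube, the 25×7 cube at (3.5, 1) partially overlaps it — only the 80.50 mm² overlap (of its 175.00 mm²) is removed, clipping the outline; the 28.5×6.5 cube at (-4, 1.5) partially overlaps it — only the 22.75 mm² overlap (of its 185.25 mm²) is removed, clipping the outline — 2 connected regions. Overall, the cross-section has 2 separate islands. Island count = 2.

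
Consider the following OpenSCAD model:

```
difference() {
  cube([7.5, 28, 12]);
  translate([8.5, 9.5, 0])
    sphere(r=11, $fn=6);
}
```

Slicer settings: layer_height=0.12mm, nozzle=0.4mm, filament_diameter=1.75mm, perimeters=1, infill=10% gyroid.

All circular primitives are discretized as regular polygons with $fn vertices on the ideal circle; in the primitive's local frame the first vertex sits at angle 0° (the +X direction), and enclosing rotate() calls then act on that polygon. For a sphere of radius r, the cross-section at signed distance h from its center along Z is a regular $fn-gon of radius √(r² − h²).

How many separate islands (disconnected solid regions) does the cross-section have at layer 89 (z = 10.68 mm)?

At z = 10.68 mm: the cube (footprint 7.5×28) is included at this height; the r=11 sphere at (8.5, 9.5) slices to a regular 6-gon of circumradius 2.634 (√(r²−h²) with h=10.68 from center); Subtracting the remaining from the first: starting from the 7.5×28 cube, the r=11 sphere at (8.5, 9.5) partially overlaps it — only the 4.45 mm² overlap (of its 18.02 mm²) is removed, clipping the outline — 1 connected region. Overall, the cross-section is a single solid region. Island count = 1.

1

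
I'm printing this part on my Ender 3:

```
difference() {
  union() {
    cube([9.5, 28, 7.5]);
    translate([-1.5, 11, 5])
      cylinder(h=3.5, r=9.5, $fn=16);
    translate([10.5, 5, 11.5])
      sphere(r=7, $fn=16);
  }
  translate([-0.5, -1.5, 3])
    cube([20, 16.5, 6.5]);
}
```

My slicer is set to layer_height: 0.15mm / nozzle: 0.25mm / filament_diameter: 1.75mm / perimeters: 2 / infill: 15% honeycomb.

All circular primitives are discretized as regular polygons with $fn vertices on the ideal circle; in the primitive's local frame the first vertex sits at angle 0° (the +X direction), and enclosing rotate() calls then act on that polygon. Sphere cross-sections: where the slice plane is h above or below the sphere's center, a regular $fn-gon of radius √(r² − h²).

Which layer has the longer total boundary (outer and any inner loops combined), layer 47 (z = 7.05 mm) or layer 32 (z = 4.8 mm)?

layer 47 (z = 7.05 mm)

Layer 47 (z = 7.05): the cube is present — its section is the full 9.5×28 rectangle (perimeter 75.00 mm); the cylinder at (-1.5, 11): section is a regular 16-gon, circumradius r=9.5 (perimeter = 2·16·9.500·sin(180°/16) = 59.31 mm); the r=7 sphere at (10.5, 5) contributes a regular 16-gon of circumradius √(7²−4.45²) = 5.403 (perimeter = 2·16·5.403·sin(180°/16) = 33.73 mm); Taking the union: the regions partially overlap (shared area 144.08 mm²), so the edge portions inside another operand are dropped and the merged outline is re-measured after clipping — boundary = 98.03 mm; the cube at (-0.5, -1.5) is present — its section is the full 20×16.5 rectangle (perimeter 73.00 mm); After the difference (first − rest): starting from that combined region, the 20×16.5 cube at (-0.5, -1.5) partially overlaps it — only the 204.53 mm² overlap (of its 330.00 mm²) is removed, clipping the outline — boundary = 85.80 mm. So its perimeter = 85.80 mm. Layer 32 (z = 4.8): the 9.5×28 cube contributes its full rectangle (perimeter 75.00 mm); the cylinder at (-1.5, 11) does not reach this height (z outside [5, 8.5]); the r=7 sphere at (10.5, 5) contributes a regular 16-gon of circumradius √(7²−6.7²) = 2.027 (perimeter = 2·16·2.027·sin(180°/16) = 12.66 mm); Merging all regions: the regions partially overlap (shared area 2.46 mm²), so the edge portions inside another operand are dropped and the merged outline is re-measured after clipping — boundary = 80.00 mm; the cube at (-0.5, -1.5) (footprint 20×16.5) is included at this height (perimeter 73.00 mm); Taking the first minus the rest: starting from the result so far, the 20×16.5 cube at (-0.5, -1.5) partially overlaps it — only the 152.62 mm² overlap (of its 330.00 mm²) is removed, clipping the outline — boundary = 45.00 mm. So its perimeter = 45.00 mm. Layer 47 is larger (85.80 vs 45.00 mm).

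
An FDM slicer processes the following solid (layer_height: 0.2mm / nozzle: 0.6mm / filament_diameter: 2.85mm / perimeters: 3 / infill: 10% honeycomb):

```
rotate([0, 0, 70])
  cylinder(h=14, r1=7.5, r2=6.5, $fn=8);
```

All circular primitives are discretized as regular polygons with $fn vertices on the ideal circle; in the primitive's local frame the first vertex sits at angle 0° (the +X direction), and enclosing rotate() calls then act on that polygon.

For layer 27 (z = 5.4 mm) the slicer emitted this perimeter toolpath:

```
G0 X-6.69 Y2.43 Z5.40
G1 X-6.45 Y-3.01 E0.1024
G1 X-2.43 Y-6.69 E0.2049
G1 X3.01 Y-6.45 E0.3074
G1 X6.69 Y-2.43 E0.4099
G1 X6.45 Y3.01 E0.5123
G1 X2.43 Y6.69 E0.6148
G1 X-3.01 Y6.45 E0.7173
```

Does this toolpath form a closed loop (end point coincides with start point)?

no

Start point (G0): (-6.69, 2.43). End point (last G1): the path does not return to the start — open.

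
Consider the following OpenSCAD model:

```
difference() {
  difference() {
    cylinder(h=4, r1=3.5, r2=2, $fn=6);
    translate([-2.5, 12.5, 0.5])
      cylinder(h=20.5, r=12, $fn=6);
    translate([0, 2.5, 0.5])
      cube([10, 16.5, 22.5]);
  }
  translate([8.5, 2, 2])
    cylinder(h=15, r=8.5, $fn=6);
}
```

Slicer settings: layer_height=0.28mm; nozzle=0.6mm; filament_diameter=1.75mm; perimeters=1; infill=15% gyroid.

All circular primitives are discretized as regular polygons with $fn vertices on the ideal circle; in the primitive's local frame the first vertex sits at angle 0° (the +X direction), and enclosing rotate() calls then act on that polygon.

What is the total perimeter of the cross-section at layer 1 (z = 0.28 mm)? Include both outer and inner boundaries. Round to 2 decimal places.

At z = 0.28 mm: the cone contributes a regular 6-gon of circumradius 3.395 (interpolated between r1=3.5 and r2=2 at t=0.070) (perimeter = 2·6·3.395·sin(180°/6) = 20.37 mm); the cylinder at (-2.5, 12.5) is absent (z outside [0.5, 21]); the cube at (0, 2.5) is not intersected at this z (z outside [0.5, 23]); Taking the first minus the rest: none of the subtracted shapes is present at this height, so the cone is unchanged — boundary = 20.37 mm; the cylinder at (8.5, 2) is absent (z outside [2, 17]); After the difference (first − rest): none of the subtracted shapes is present at this height, so the result so far is unchanged — boundary = 20.37 mm. Overall, the cross-section is a single solid region. Total boundary length (outer) = 20.37 mm.

20.37 mm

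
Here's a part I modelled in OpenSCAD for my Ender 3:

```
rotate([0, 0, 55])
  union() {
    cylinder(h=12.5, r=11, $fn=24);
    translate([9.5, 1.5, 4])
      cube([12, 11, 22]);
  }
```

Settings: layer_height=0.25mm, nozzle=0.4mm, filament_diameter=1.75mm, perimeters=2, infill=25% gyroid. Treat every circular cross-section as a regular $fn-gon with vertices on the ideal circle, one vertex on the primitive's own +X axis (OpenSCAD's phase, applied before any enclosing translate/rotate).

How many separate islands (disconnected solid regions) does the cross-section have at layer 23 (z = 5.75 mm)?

At z = 5.75 mm: the cylinder: section is a regular 24-gon, circumradius r=11; the cube at (9.5, 1.5) is present — its section is the full 12×11 rectangle; Merging all regions: the regions partially overlap (shared area 3.16 mm²), so overlapping operands fuse into one piece — 1 connected region; (rotated 55° about Z; rotation is an isometry so areas/perimeters/island counts are preserved). Overall, the cross-section is a single solid region. Island count = 1.

1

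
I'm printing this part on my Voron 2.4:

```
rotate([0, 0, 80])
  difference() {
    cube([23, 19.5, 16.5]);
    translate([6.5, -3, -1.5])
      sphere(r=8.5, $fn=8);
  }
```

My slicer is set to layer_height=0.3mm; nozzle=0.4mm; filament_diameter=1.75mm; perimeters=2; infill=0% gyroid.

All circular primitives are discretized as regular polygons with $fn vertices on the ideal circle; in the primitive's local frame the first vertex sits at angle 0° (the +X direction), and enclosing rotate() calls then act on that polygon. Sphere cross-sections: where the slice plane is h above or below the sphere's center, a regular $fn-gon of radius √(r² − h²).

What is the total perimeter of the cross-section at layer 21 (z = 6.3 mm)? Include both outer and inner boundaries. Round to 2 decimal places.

85.15 mm

At z = 6.3 mm: the cube is present — its section is the full 23×19.5 rectangle (perimeter 85.00 mm); the r=8.5 sphere at (6.5, -3) contributes a regular 8-gon of circumradius √(8.5²−7.8²) = 3.378 (perimeter = 2·8·3.378·sin(180°/8) = 20.68 mm); Subtracting the remaining from the first: starting from the 23×19.5 cube, the r=8.5 sphere at (6.5, -3) partially overlaps it — only the 0.34 mm² overlap (of its 32.27 mm²) is removed, clipping the outline — boundary = 85.15 mm; (whole slice rotated 80° about Z — lengths, areas and connectivity unchanged). Overall, the cross-section is a single solid region. Total boundary length (outer) = 85.15 mm.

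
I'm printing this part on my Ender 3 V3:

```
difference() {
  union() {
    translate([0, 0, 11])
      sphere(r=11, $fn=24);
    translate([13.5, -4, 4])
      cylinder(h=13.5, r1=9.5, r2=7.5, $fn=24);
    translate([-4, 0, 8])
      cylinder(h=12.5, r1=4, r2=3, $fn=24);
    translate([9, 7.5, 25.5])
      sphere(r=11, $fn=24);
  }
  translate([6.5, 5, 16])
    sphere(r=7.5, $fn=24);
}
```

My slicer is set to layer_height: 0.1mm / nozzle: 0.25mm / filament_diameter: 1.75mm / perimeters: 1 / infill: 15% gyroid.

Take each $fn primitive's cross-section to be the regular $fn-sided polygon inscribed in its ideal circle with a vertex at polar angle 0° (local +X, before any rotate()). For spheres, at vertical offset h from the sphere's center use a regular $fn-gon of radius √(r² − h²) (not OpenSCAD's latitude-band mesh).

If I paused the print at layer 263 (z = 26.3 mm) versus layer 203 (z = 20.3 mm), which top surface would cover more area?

layer 263 (z = 26.3 mm)

Layer 263 (z = 26.3): the sphere does not reach this height (|z−center|=15.300 > r=11); the cone at (13.5, -4) is not intersected at this z (z outside [4, 17.5]); the cone at (-4, 0) is not intersected at this z (z outside [8, 20.5]); the r=11 sphere at (9, 7.5) slices to a regular 24-gon of circumradius 10.971 (√(r²−h²) with h=0.8 from center) (area = (24/2)·10.971²·sin(360°/24) = 373.82 mm²); Merging all regions: only the r=11 sphere at (9, 7.5) is present, so the union is just that shape — area = 373.82 mm²; the sphere at (6.5, 5) is not intersected at this z (|z−center|=10.300 > r=7.5); Taking the first minus the rest: none of the subtracted shapes is present at this height, so the result so far is unchanged — area = 373.82 mm². So its area = 373.82 mm². Layer 203 (z = 20.3): the r=11 sphere contributes a regular 24-gon of circumradius √(11²−9.3²) = 5.875 (area = (24/2)·5.875²·sin(360°/24) = 107.18 mm²); the cone at (13.5, -4) is not intersected at this z (z outside [4, 17.5]); the cone at (-4, 0) contributes a regular 24-gon of circumradius 3.016 (interpolated between r1=4 and r2=3 at t=0.984) (area = (24/2)·3.016²·sin(360°/24) = 28.25 mm²); the r=11 sphere at (9, 7.5) slices to a regular 24-gon of circumradius 9.693 (√(r²−h²) with h=5.2 from center) (area = (24/2)·9.693²·sin(360°/24) = 291.82 mm²); Taking the union: the regions partially overlap — summed areas 427.26 mm² minus the doubly-counted overlap 48.38 mm² gives 378.88 mm² — area = 378.88 mm²; the sphere at (6.5, 5): section is a regular 24-gon, circumradius = √(r²−h²) = √(7.5²−4.3²) = 6.145 (area = (24/2)·6.145²·sin(360°/24) = 117.28 mm²); Taking the first minus the rest: starting from that combined region (378.88 mm²), the r=7.5 sphere at (6.5, 5) lies wholly inside it (removes its full 117.28 mm² and its 38.50 mm outline becomes a hole wall) — area = 261.61 mm². So its area = 261.61 mm². Layer 263 is larger (373.82 vs 261.61 mm²).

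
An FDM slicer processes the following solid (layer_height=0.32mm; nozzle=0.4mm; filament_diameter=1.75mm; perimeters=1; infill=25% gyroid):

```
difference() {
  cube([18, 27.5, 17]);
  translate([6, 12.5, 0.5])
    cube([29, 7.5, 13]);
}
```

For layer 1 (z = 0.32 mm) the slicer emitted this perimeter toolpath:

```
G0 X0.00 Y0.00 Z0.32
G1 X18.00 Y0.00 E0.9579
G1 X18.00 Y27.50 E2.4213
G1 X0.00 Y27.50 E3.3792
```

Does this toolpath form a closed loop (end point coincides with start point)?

no

Start point (G0): (0.00, 0.00). End point (last G1): the path does not return to the start — open.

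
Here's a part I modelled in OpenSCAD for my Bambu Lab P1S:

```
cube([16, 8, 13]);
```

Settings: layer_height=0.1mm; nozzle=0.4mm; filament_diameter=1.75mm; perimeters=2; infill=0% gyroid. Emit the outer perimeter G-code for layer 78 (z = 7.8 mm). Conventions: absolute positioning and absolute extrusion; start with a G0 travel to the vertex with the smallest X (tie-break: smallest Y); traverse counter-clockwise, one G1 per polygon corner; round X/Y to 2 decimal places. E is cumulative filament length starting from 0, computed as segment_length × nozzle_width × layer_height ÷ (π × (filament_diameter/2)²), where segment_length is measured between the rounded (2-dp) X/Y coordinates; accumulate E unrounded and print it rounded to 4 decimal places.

At z = 7.8 mm: the cube (footprint 16×8) is included at this height. The outline is a single polygon with 4 vertices. Extrusion per mm of travel: 0.4 × 0.1 / (π × 0.875²) = 0.016630. Accumulating E over each segment gives final E = 0.7982.

G0 X0.00 Y0.00 Z7.80
G1 X16.00 Y0.00 E0.2661
G1 X16.00 Y8.00 E0.3991
G1 X0.00 Y8.00 E0.6652
G1 X0.00 Y0.00 E0.7982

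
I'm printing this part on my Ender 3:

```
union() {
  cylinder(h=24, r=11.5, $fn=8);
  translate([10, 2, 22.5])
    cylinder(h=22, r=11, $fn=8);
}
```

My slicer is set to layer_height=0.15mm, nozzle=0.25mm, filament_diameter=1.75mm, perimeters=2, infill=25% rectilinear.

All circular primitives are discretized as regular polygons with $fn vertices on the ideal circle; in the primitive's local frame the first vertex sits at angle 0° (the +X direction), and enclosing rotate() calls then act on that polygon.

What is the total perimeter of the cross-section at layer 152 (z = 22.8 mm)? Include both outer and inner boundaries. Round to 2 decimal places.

At z = 22.8 mm: the cylinder: section is a regular 8-gon, circumradius r=11.5 (perimeter = 2·8·11.500·sin(180°/8) = 70.41 mm); the r=11 cylinder at (10, 2) contributes a regular 8-gon of circumradius 11 (perimeter = 2·8·11.000·sin(180°/8) = 67.35 mm); Taking the union: the regions partially overlap (shared area 148.73 mm²), so the edge portions inside another operand are dropped and the merged outline is re-measured after clipping — boundary = 90.53 mm. Overall, the cross-section is a single solid region. Total boundary length (outer) = 90.53 mm.

90.53 mm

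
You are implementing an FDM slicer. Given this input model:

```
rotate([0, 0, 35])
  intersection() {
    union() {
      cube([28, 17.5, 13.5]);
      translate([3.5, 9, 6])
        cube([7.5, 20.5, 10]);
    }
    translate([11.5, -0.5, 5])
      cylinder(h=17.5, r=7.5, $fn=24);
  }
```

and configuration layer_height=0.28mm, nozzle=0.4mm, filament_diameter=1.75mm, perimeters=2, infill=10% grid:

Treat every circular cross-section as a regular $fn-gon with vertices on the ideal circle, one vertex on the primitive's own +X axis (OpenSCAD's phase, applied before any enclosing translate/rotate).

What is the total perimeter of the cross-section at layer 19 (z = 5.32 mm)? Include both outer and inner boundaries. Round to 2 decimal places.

At z = 5.32 mm: the cube is present — its section is the full 28×17.5 rectangle (perimeter 91.00 mm); the cube at (3.5, 9) does not reach this height (z outside [6, 16]); Merging all regions: only the 28×17.5 cube is present, so the union is just that shape — boundary = 91.00 mm; the r=7.5 cylinder at (11.5, -0.5) contributes a regular 24-gon of circumradius 7.5 (perimeter = 2·24·7.500·sin(180°/24) = 46.99 mm); Taking the intersection: the r=7.5 cylinder at (11.5, -0.5) partially overlaps the result so far; clipping to the common part keeps 79.88 mm² — boundary = 37.35 mm; (whole slice rotated 35° about Z — lengths, areas and connectivity unchanged). Overall, the cross-section is a single solid region. Total boundary length (outer) = 37.35 mm.

37.35 mm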